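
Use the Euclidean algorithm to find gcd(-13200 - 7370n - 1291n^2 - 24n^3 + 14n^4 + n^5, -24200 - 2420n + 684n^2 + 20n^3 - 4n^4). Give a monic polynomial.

-50 - 5n + n^2

Apply the Euclidean algorithm:
  n^5 + 14n^4 - 24n^3 - 1291n^2 - 7370n - 13200 = (-(1/4)n - 19/4)(-4n^4 + 20n^3 + 684n^2 - 2420n - 24200) + (242n^3 + 1353n^2 - 24915n - 128150)
  -4n^4 + 20n^3 + 684n^2 - 2420n - 24200 = (-(2/121)n + 233/1331)(242n^3 + 1353n^2 - 24915n - 128150) + ((4275/121)n^2 - (21375/121)n - 213750/121)
  242n^3 + 1353n^2 - 24915n - 128150 = ((29282/4275)n + 310123/4275)((4275/121)n^2 - (21375/121)n - 213750/121) + (0)
Last nonzero remainder: (4275/121)n^2 - (21375/121)n - 213750/121. Dividing through by 4275/121 gives the monic gcd n^2 - 5n - 50.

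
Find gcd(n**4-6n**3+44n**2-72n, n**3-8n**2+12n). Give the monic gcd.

By polynomial division,
  n**4-6n**3+44n**2-72n = (n+2)(n**3-8n**2+12n) + (48n**2-96n)
  n**3-8n**2+12n = ((1/48)n-1/8)(48n**2-96n) + (0)
Last nonzero remainder: 48n**2-96n. Dividing through by 48 gives the monic gcd n**2-2n.

n**2-2n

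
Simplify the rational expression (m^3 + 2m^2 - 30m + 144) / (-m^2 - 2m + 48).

(-m^2 + 6m - 18)/(m - 6)

Apply the Euclidean algorithm:
  m^3 + 2m^2 - 30m + 144 = (-m)(-m^2 - 2m + 48) + (18m + 144)
  -m^2 - 2m + 48 = (-(1/18)m + 1/3)(18m + 144) + (0)
Last nonzero remainder: 18m + 144. Dividing through by 18 gives the monic gcd m + 8.
Cancel m + 8 from numerator and denominator to get the reduced form.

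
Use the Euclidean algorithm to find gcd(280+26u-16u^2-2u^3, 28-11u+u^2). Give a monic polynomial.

-4+u

Apply the Euclidean algorithm:
  -2u^3-16u^2+26u+280 = (-2u-38)(u^2-11u+28) + (-336u+1344)
  u^2-11u+28 = (-(1/336)u+1/48)(-336u+1344) + (0)
Last nonzero remainder: -336u+1344. Dividing through by -336 gives the monic gcd u-4.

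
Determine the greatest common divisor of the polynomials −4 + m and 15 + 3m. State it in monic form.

1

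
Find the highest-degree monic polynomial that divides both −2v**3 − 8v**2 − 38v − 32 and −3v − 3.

v + 1

Apply the Euclidean algorithm:
  −2v**3 − 8v**2 − 38v − 32 = ((2/3)v**2 + 2v + 32/3)(−3v − 3) + (0)
Last nonzero remainder: −3v − 3. Dividing through by −3 gives the monic gcd v + 1.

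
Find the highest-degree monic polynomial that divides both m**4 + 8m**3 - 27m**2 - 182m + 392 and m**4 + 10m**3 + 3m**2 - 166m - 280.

m**2 + 3m - 28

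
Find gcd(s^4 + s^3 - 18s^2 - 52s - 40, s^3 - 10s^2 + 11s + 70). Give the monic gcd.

s^2 - 3s - 10

Apply the Euclidean algorithm:
  s^4 + s^3 - 18s^2 - 52s - 40 = (s + 11)(s^3 - 10s^2 + 11s + 70) + (81s^2 - 243s - 810)
  s^3 - 10s^2 + 11s + 70 = ((1/81)s - 7/81)(81s^2 - 243s - 810) + (0)
Last nonzero remainder: 81s^2 - 243s - 810. Dividing through by 81 gives the monic gcd s^2 - 3s - 10.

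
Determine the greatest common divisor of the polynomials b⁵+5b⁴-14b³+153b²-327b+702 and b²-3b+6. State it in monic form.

b²-3b+6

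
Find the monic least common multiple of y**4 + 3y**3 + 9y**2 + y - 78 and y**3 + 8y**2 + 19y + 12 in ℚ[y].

Euclidean algorithm in ℚ[y]:
  y**4 + 3y**3 + 9y**2 + y - 78 = (y - 5)(y**3 + 8y**2 + 19y + 12) + (30y**2 + 84y - 18)
  y**3 + 8y**2 + 19y + 12 = ((1/30)y + 13/75)(30y**2 + 84y - 18) + ((126/25)y + 378/25)
  30y**2 + 84y - 18 = ((125/21)y - 25/21)((126/25)y + 378/25) + (0)
Last nonzero remainder: (126/25)y + 378/25. Dividing through by 126/25 gives the monic gcd y + 3.
Then lcm(f, g) = f·g / gcd(f, g); expanding and making the result monic gives the answer.

y**6 + 8y**5 + 28y**4 + 58y**3 - 37y**2 - 386y - 312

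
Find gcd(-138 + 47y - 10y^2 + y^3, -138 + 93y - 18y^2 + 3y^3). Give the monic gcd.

Euclidean algorithm in ℚ[y]:
  y^3 - 10y^2 + 47y - 138 = (1/3)(3y^3 - 18y^2 + 93y - 138) + (-4y^2 + 16y - 92)
  3y^3 - 18y^2 + 93y - 138 = (-(3/4)y + 3/2)(-4y^2 + 16y - 92) + (0)
Last nonzero remainder: -4y^2 + 16y - 92. Dividing through by -4 gives the monic gcd y^2 - 4y + 23.

23 - 4y + y^2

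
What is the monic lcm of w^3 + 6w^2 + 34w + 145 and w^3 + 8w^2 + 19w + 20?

w^5 + 9w^4 + 56w^3 + 271w^2 + 571w + 580

Apply the Euclidean algorithm:
  w^3 + 6w^2 + 34w + 145 = (w^3 + 8w^2 + 19w + 20) + (−2w^2 + 15w + 125)
  w^3 + 8w^2 + 19w + 20 = (−(1/2)w − 31/4)(−2w^2 + 15w + 125) + ((791/4)w + 3955/4)
  −2w^2 + 15w + 125 = (−(8/791)w + 100/791)((791/4)w + 3955/4) + (0)
Last nonzero remainder: (791/4)w + 3955/4. Dividing through by 791/4 gives the monic gcd w + 5.
Then lcm(f, g) = f·g / gcd(f, g); expanding and making the result monic gives the answer.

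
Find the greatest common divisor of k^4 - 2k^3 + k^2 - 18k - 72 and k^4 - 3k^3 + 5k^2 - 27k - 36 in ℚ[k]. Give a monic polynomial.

Apply the Euclidean algorithm:
  k^4 - 2k^3 + k^2 - 18k - 72 = (k^4 - 3k^3 + 5k^2 - 27k - 36) + (k^3 - 4k^2 + 9k - 36)
  k^4 - 3k^3 + 5k^2 - 27k - 36 = (k + 1)(k^3 - 4k^2 + 9k - 36) + (0)
The last nonzero remainder k^3 - 4k^2 + 9k - 36 is already monic.

k^3 - 4k^2 + 9k - 36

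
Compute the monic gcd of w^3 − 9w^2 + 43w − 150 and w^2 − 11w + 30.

Repeated division with remainder:
  w^3 − 9w^2 + 43w − 150 = (w + 2)(w^2 − 11w + 30) + (35w − 210)
  w^2 − 11w + 30 = ((1/35)w − 1/7)(35w − 210) + (0)
Last nonzero remainder: 35w − 210. Dividing through by 35 gives the monic gcd w − 6.

w − 6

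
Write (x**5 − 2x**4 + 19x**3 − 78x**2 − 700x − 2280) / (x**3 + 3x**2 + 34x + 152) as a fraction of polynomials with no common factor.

Euclidean algorithm in ℚ[x]:
  x**5 − 2x**4 + 19x**3 − 78x**2 − 700x − 2280 = (x**2 − 5x)(x**3 + 3x**2 + 34x + 152) + (−60x**2 + 60x − 2280)
  x**3 + 3x**2 + 34x + 152 = (−(1/60)x − 1/15)(−60x**2 + 60x − 2280) + (0)
Last nonzero remainder: −60x**2 + 60x − 2280. Dividing through by −60 gives the monic gcd x**2 − x + 38.
Cancel x**2 − x + 38 from numerator and denominator to get the reduced form.

(x**3 − x**2 − 20x − 60)/(x + 4)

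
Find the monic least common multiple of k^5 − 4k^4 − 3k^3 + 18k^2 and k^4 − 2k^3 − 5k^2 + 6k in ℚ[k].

k^6 − 5k^5 + k^4 + 21k^3 − 18k^2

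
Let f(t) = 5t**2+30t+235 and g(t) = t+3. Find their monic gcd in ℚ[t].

Euclidean algorithm in ℚ[t]:
  5t**2+30t+235 = (5t+15)(t+3) + (190)
  t+3 = ((1/190)t+3/190)(190) + (0)
The last nonzero remainder is the constant 190, so the polynomials are coprime and gcd = 1.

1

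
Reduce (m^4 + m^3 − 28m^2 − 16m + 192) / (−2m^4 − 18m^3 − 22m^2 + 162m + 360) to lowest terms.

(−m^2 + 16)/(2m^2 + 16m + 30)

Repeated division with remainder:
  m^4 + m^3 − 28m^2 − 16m + 192 = (−1/2)(−2m^4 − 18m^3 − 22m^2 + 162m + 360) + (−8m^3 − 39m^2 + 65m + 372)
  −2m^4 − 18m^3 − 22m^2 + 162m + 360 = ((1/4)m + 33/32)(−8m^3 − 39m^2 + 65m + 372) + ((63/32)m^2 + (63/32)m − 189/8)
  −8m^3 − 39m^2 + 65m + 372 = (−(256/63)m − 992/63)((63/32)m^2 + (63/32)m − 189/8) + (0)
Last nonzero remainder: (63/32)m^2 + (63/32)m − 189/8. Dividing through by 63/32 gives the monic gcd m^2 + m − 12.
Cancel m^2 + m − 12 from numerator and denominator to get the reduced form.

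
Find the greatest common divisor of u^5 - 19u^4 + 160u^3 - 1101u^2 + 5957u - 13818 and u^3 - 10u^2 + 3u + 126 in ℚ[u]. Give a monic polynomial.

u^2 - 13u + 42

Euclidean algorithm in ℚ[u]:
  u^5 - 19u^4 + 160u^3 - 1101u^2 + 5957u - 13818 = (u^2 - 9u + 67)(u^3 - 10u^2 + 3u + 126) + (-530u^2 + 6890u - 22260)
  u^3 - 10u^2 + 3u + 126 = (-(1/530)u - 3/530)(-530u^2 + 6890u - 22260) + (0)
Last nonzero remainder: -530u^2 + 6890u - 22260. Dividing through by -530 gives the monic gcd u^2 - 13u + 42.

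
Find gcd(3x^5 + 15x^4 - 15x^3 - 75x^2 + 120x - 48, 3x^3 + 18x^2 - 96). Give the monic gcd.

By polynomial division,
  3x^5 + 15x^4 - 15x^3 - 75x^2 + 120x - 48 = (x^2 - x + 1)(3x^3 + 18x^2 - 96) + (3x^2 + 24x + 48)
  3x^3 + 18x^2 - 96 = (x - 2)(3x^2 + 24x + 48) + (0)
Last nonzero remainder: 3x^2 + 24x + 48. Dividing through by 3 gives the monic gcd x^2 + 8x + 16.

x^2 + 8x + 16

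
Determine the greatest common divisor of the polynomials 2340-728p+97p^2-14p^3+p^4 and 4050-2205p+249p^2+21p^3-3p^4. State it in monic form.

By polynomial division,
  p^4-14p^3+97p^2-728p+2340 = (-1/3)(-3p^4+21p^3+249p^2-2205p+4050) + (-7p^3+180p^2-1463p+3690)
  -3p^4+21p^3+249p^2-2205p+4050 = ((3/7)p+393/49)(-7p^3+180p^2-1463p+3690) + (-(27816/49)p^2+(55632/7)p-1251720/49)
  -7p^3+180p^2-1463p+3690 = ((343/27816)p-2009/13908)(-(27816/49)p^2+(55632/7)p-1251720/49) + (0)
Last nonzero remainder: -(27816/49)p^2+(55632/7)p-1251720/49. Dividing through by -27816/49 gives the monic gcd p^2-14p+45.

45-14p+p^2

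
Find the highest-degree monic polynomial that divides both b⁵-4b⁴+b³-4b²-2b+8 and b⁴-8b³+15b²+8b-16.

b³-4b²-b+4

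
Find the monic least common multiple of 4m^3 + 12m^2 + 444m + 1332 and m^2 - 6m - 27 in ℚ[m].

Apply the Euclidean algorithm:
  4m^3 + 12m^2 + 444m + 1332 = (4m + 36)(m^2 - 6m - 27) + (768m + 2304)
  m^2 - 6m - 27 = ((1/768)m - 3/256)(768m + 2304) + (0)
Last nonzero remainder: 768m + 2304. Dividing through by 768 gives the monic gcd m + 3.
Then lcm(f, g) = f·g / gcd(f, g); expanding and making the result monic gives the answer.

m^4 - 6m^3 + 84m^2 - 666m - 2997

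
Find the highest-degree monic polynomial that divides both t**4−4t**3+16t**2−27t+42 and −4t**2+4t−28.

t**2−t+7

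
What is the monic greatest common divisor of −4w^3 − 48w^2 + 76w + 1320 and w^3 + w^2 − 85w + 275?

By polynomial division,
  −4w^3 − 48w^2 + 76w + 1320 = (−4)(w^3 + w^2 − 85w + 275) + (−44w^2 − 264w + 2420)
  w^3 + w^2 − 85w + 275 = (−(1/44)w + 5/44)(−44w^2 − 264w + 2420) + (0)
Last nonzero remainder: −44w^2 − 264w + 2420. Dividing through by −44 gives the monic gcd w^2 + 6w − 55.

w^2 + 6w − 55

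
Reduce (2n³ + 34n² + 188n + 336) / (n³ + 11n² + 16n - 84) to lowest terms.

(2n + 8)/(n - 2)

Euclidean algorithm in ℚ[n]:
  2n³ + 34n² + 188n + 336 = (2)(n³ + 11n² + 16n - 84) + (12n² + 156n + 504)
  n³ + 11n² + 16n - 84 = ((1/12)n - 1/6)(12n² + 156n + 504) + (0)
Last nonzero remainder: 12n² + 156n + 504. Dividing through by 12 gives the monic gcd n² + 13n + 42.
Cancel n² + 13n + 42 from numerator and denominator to get the reduced form.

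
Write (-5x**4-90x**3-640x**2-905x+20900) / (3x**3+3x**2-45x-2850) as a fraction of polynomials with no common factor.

(-5x**2-35x+220)/(3x-30)

Repeated division with remainder:
  -5x**4-90x**3-640x**2-905x+20900 = (-(5/3)x-85/3)(3x**3+3x**2-45x-2850) + (-630x**2-6930x-59850)
  3x**3+3x**2-45x-2850 = (-(1/210)x+1/21)(-630x**2-6930x-59850) + (0)
Last nonzero remainder: -630x**2-6930x-59850. Dividing through by -630 gives the monic gcd x**2+11x+95.
Cancel x**2+11x+95 from numerator and denominator to get the reduced form.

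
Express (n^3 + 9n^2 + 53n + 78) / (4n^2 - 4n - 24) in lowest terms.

(n^2 + 7n + 39)/(4n - 12)

Apply the Euclidean algorithm:
  n^3 + 9n^2 + 53n + 78 = ((1/4)n + 5/2)(4n^2 - 4n - 24) + (69n + 138)
  4n^2 - 4n - 24 = ((4/69)n - 4/23)(69n + 138) + (0)
Last nonzero remainder: 69n + 138. Dividing through by 69 gives the monic gcd n + 2.
Cancel n + 2 from numerator and denominator to get the reduced form.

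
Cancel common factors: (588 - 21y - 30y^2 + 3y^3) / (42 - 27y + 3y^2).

By polynomial division,
  3y^3 - 30y^2 - 21y + 588 = (y - 1)(3y^2 - 27y + 42) + (-90y + 630)
  3y^2 - 27y + 42 = (-(1/30)y + 1/15)(-90y + 630) + (0)
Last nonzero remainder: -90y + 630. Dividing through by -90 gives the monic gcd y - 7.
Cancel y - 7 from numerator and denominator to get the reduced form.

(-28 - 3y + y^2)/(-2 + y)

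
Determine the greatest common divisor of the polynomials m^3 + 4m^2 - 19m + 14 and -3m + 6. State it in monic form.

m - 2

Euclidean algorithm in ℚ[m]:
  m^3 + 4m^2 - 19m + 14 = (-(1/3)m^2 - 2m + 7/3)(-3m + 6) + (0)
Last nonzero remainder: -3m + 6. Dividing through by -3 gives the monic gcd m - 2.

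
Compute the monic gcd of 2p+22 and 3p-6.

1

Repeated division with remainder:
  2p+22 = (2/3)(3p-6) + (26)
  3p-6 = ((3/26)p-3/13)(26) + (0)
The last nonzero remainder is the constant 26, so the polynomials are coprime and gcd = 1.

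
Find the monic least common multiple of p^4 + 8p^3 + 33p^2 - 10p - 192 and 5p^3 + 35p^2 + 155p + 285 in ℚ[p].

p^6 + 12p^5 + 84p^4 + 274p^3 + 395p^2 - 958p - 3648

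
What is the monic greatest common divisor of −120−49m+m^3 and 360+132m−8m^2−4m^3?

15+8m+m^2

By polynomial division,
  m^3−49m−120 = (−1/4)(−4m^3−8m^2+132m+360) + (−2m^2−16m−30)
  −4m^3−8m^2+132m+360 = (2m−12)(−2m^2−16m−30) + (0)
Last nonzero remainder: −2m^2−16m−30. Dividing through by −2 gives the monic gcd m^2+8m+15.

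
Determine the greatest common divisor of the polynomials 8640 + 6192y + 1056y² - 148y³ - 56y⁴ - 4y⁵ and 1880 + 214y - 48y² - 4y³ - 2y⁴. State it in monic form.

Repeated division with remainder:
  -4y⁵ - 56y⁴ - 148y³ + 1056y² + 6192y + 8640 = (2y + 24)(-2y⁴ - 4y³ - 48y² + 214y + 1880) + (44y³ + 1780y² - 2704y - 36480)
  -2y⁴ - 4y³ - 48y² + 214y + 1880 = (-(1/22)y + 423/242)(44y³ + 1780y² - 2704y - 36480) + (-(397150/121)y² + (397150/121)y + 7943000/121)
  44y³ + 1780y² - 2704y - 36480 = (-(2662/198575)y - 110352/198575)(-(397150/121)y² + (397150/121)y + 7943000/121) + (0)
Last nonzero remainder: -(397150/121)y² + (397150/121)y + 7943000/121. Dividing through by -397150/121 gives the monic gcd y² - y - 20.

-20 - y + y²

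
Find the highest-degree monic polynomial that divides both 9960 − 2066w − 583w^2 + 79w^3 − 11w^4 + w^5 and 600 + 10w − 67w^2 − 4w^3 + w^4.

120 − 22w − 9w^2 + w^3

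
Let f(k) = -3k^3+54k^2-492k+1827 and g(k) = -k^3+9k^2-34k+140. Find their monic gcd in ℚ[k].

Apply the Euclidean algorithm:
  -3k^3+54k^2-492k+1827 = (3)(-k^3+9k^2-34k+140) + (27k^2-390k+1407)
  -k^3+9k^2-34k+140 = (-(1/27)k-49/243)(27k^2-390k+1407) + (-(4903/81)k+34321/81)
  27k^2-390k+1407 = (-(2187/4903)k+16281/4903)(-(4903/81)k+34321/81) + (0)
Last nonzero remainder: -(4903/81)k+34321/81. Dividing through by -4903/81 gives the monic gcd k-7.

k-7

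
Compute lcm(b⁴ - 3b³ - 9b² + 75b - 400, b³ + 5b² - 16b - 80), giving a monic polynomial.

b⁶ - 3b⁵ - 25b⁴ + 123b³ - 256b² - 1200b + 6400

Euclidean algorithm in ℚ[b]:
  b⁴ - 3b³ - 9b² + 75b - 400 = (b - 8)(b³ + 5b² - 16b - 80) + (47b² + 27b - 1040)
  b³ + 5b² - 16b - 80 = ((1/47)b + 208/2209)(47b² + 27b - 1040) + ((7920/2209)b + 39600/2209)
  47b² + 27b - 1040 = ((103823/7920)b - 28717/495)((7920/2209)b + 39600/2209) + (0)
Last nonzero remainder: (7920/2209)b + 39600/2209. Dividing through by 7920/2209 gives the monic gcd b + 5.
Then lcm(f, g) = f·g / gcd(f, g); expanding and making the result monic gives the answer.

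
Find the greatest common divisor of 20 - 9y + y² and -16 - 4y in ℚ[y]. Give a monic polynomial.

1

Repeated division with remainder:
  y² - 9y + 20 = (-(1/4)y + 13/4)(-4y - 16) + (72)
  -4y - 16 = (-(1/18)y - 2/9)(72) + (0)
The last nonzero remainder is the constant 72, so the polynomials are coprime and gcd = 1.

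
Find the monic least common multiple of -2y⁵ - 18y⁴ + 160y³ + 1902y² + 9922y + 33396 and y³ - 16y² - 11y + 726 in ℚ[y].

y⁶ - 2y⁵ - 179y⁴ - 71y³ + 5500y² + 37873y + 183678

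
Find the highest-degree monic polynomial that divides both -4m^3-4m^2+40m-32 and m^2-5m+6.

By polynomial division,
  -4m^3-4m^2+40m-32 = (-4m-24)(m^2-5m+6) + (-56m+112)
  m^2-5m+6 = (-(1/56)m+3/56)(-56m+112) + (0)
Last nonzero remainder: -56m+112. Dividing through by -56 gives the monic gcd m-2.

m-2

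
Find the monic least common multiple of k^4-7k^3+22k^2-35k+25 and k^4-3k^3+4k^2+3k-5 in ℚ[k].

k^6-7k^5+21k^4-28k^3+3k^2+35k-25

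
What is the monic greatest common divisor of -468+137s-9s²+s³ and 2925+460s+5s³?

117-5s+s²

Repeated division with remainder:
  s³-9s²+137s-468 = (1/5)(5s³+460s+2925) + (-9s²+45s-1053)
  5s³+460s+2925 = (-(5/9)s-25/9)(-9s²+45s-1053) + (0)
Last nonzero remainder: -9s²+45s-1053. Dividing through by -9 gives the monic gcd s²-5s+117.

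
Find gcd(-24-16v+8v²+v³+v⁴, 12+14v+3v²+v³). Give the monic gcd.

12+14v+3v²+v³

Repeated division with remainder:
  v⁴+v³+8v²-16v-24 = (v-2)(v³+3v²+14v+12) + (0)
The last nonzero remainder v³+3v²+14v+12 is already monic.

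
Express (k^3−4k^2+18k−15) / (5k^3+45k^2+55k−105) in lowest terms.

(k^2−3k+15)/(5k^2+50k+105)

Repeated division with remainder:
  k^3−4k^2+18k−15 = (1/5)(5k^3+45k^2+55k−105) + (−13k^2+7k+6)
  5k^3+45k^2+55k−105 = (−(5/13)k−620/169)(−13k^2+7k+6) + ((14025/169)k−14025/169)
  −13k^2+7k+6 = (−(2197/14025)k−338/4675)((14025/169)k−14025/169) + (0)
Last nonzero remainder: (14025/169)k−14025/169. Dividing through by 14025/169 gives the monic gcd k−1.
Cancel k−1 from numerator and denominator to get the reduced form.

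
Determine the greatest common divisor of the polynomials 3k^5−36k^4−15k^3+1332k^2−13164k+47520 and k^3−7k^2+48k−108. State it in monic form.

k^2−4k+36

Repeated division with remainder:
  3k^5−36k^4−15k^3+1332k^2−13164k+47520 = (3k^2−15k−264)(k^3−7k^2+48k−108) + (528k^2−2112k+19008)
  k^3−7k^2+48k−108 = ((1/528)k−1/176)(528k^2−2112k+19008) + (0)
Last nonzero remainder: 528k^2−2112k+19008. Dividing through by 528 gives the monic gcd k^2−4k+36.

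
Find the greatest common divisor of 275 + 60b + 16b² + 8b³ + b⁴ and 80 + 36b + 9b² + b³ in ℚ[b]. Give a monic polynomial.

Repeated division with remainder:
  b⁴ + 8b³ + 16b² + 60b + 275 = (b − 1)(b³ + 9b² + 36b + 80) + (−11b² + 16b + 355)
  b³ + 9b² + 36b + 80 = (−(1/11)b − 115/121)(−11b² + 16b + 355) + ((10101/121)b + 50505/121)
  −11b² + 16b + 355 = (−(1331/10101)b + 8591/10101)((10101/121)b + 50505/121) + (0)
Last nonzero remainder: (10101/121)b + 50505/121. Dividing through by 10101/121 gives the monic gcd b + 5.

5 + b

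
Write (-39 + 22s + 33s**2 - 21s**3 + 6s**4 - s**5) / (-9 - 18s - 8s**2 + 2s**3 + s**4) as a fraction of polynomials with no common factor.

(13 - 16s + 4s**2 - s**3)/(3 + 4s + s**2)

Euclidean algorithm in ℚ[s]:
  -s**5 + 6s**4 - 21s**3 + 33s**2 + 22s - 39 = (-s + 8)(s**4 + 2s**3 - 8s**2 - 18s - 9) + (-45s**3 + 79s**2 + 157s + 33)
  s**4 + 2s**3 - 8s**2 - 18s - 9 = (-(1/45)s - 169/2025)(-45s**3 + 79s**2 + 157s + 33) + ((4216/2025)s**2 - (8432/2025)s - 4216/675)
  -45s**3 + 79s**2 + 157s + 33 = (-(91125/4216)s - 22275/4216)((4216/2025)s**2 - (8432/2025)s - 4216/675) + (0)
Last nonzero remainder: (4216/2025)s**2 - (8432/2025)s - 4216/675. Dividing through by 4216/2025 gives the monic gcd s**2 - 2s - 3.
Cancel s**2 - 2s - 3 from numerator and denominator to get the reduced form.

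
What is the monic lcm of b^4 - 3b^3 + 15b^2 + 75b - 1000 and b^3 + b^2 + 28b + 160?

b^5 + b^4 + 3b^3 + 135b^2 - 700b - 4000

Euclidean algorithm in ℚ[b]:
  b^4 - 3b^3 + 15b^2 + 75b - 1000 = (b - 4)(b^3 + b^2 + 28b + 160) + (-9b^2 + 27b - 360)
  b^3 + b^2 + 28b + 160 = (-(1/9)b - 4/9)(-9b^2 + 27b - 360) + (0)
Last nonzero remainder: -9b^2 + 27b - 360. Dividing through by -9 gives the monic gcd b^2 - 3b + 40.
Then lcm(f, g) = f·g / gcd(f, g); expanding and making the result monic gives the answer.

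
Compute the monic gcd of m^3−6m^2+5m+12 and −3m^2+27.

By polynomial division,
  m^3−6m^2+5m+12 = (−(1/3)m+2)(−3m^2+27) + (14m−42)
  −3m^2+27 = (−(3/14)m−9/14)(14m−42) + (0)
Last nonzero remainder: 14m−42. Dividing through by 14 gives the monic gcd m−3.

m−3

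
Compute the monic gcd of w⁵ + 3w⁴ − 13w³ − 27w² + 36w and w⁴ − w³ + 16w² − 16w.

Apply the Euclidean algorithm:
  w⁵ + 3w⁴ − 13w³ − 27w² + 36w = (w + 4)(w⁴ − w³ + 16w² − 16w) + (−25w³ − 75w² + 100w)
  w⁴ − w³ + 16w² − 16w = (−(1/25)w + 4/25)(−25w³ − 75w² + 100w) + (32w² − 32w)
  −25w³ − 75w² + 100w = (−(25/32)w − 25/8)(32w² − 32w) + (0)
Last nonzero remainder: 32w² − 32w. Dividing through by 32 gives the monic gcd w² − w.

w² − w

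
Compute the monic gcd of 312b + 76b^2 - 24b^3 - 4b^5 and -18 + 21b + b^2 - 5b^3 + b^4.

Euclidean algorithm in ℚ[b]:
  -4b^5 - 24b^3 + 76b^2 + 312b = (-4b - 20)(b^4 - 5b^3 + b^2 + 21b - 18) + (-120b^3 + 180b^2 + 660b - 360)
  b^4 - 5b^3 + b^2 + 21b - 18 = (-(1/120)b + 7/240)(-120b^3 + 180b^2 + 660b - 360) + ((5/4)b^2 - (5/4)b - 15/2)
  -120b^3 + 180b^2 + 660b - 360 = (-96b + 48)((5/4)b^2 - (5/4)b - 15/2) + (0)
Last nonzero remainder: (5/4)b^2 - (5/4)b - 15/2. Dividing through by 5/4 gives the monic gcd b^2 - b - 6.

-6 - b + b^2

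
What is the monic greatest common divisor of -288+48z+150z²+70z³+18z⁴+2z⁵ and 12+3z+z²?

Repeated division with remainder:
  2z⁵+18z⁴+70z³+150z²+48z-288 = (2z³+12z²+10z-24)(z²+3z+12) + (0)
The last nonzero remainder z²+3z+12 is already monic.

12+3z+z²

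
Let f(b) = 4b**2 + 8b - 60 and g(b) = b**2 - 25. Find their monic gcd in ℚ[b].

b + 5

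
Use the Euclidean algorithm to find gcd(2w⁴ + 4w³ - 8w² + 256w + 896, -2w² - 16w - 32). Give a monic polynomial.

Euclidean algorithm in ℚ[w]:
  2w⁴ + 4w³ - 8w² + 256w + 896 = (-w² + 6w - 28)(-2w² - 16w - 32) + (0)
Last nonzero remainder: -2w² - 16w - 32. Dividing through by -2 gives the monic gcd w² + 8w + 16.

w² + 8w + 16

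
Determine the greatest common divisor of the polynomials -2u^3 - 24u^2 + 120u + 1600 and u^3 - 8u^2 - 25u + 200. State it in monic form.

Euclidean algorithm in ℚ[u]:
  -2u^3 - 24u^2 + 120u + 1600 = (-2)(u^3 - 8u^2 - 25u + 200) + (-40u^2 + 70u + 2000)
  u^3 - 8u^2 - 25u + 200 = (-(1/40)u + 5/32)(-40u^2 + 70u + 2000) + ((225/16)u - 225/2)
  -40u^2 + 70u + 2000 = (-(128/45)u - 160/9)((225/16)u - 225/2) + (0)
Last nonzero remainder: (225/16)u - 225/2. Dividing through by 225/16 gives the monic gcd u - 8.

u - 8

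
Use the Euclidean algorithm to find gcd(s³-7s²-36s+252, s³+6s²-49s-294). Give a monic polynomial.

Apply the Euclidean algorithm:
  s³-7s²-36s+252 = (s³+6s²-49s-294) + (-13s²+13s+546)
  s³+6s²-49s-294 = (-(1/13)s-7/13)(-13s²+13s+546) + (0)
Last nonzero remainder: -13s²+13s+546. Dividing through by -13 gives the monic gcd s²-s-42.

s²-s-42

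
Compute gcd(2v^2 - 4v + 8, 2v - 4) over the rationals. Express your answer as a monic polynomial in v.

1

Apply the Euclidean algorithm:
  2v^2 - 4v + 8 = (v)(2v - 4) + (8)
  2v - 4 = ((1/4)v - 1/2)(8) + (0)
The last nonzero remainder is the constant 8, so the polynomials are coprime and gcd = 1.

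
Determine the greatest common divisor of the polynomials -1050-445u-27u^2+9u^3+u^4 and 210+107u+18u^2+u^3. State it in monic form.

Repeated division with remainder:
  u^4+9u^3-27u^2-445u-1050 = (u-9)(u^3+18u^2+107u+210) + (28u^2+308u+840)
  u^3+18u^2+107u+210 = ((1/28)u+1/4)(28u^2+308u+840) + (0)
Last nonzero remainder: 28u^2+308u+840. Dividing through by 28 gives the monic gcd u^2+11u+30.

30+11u+u^2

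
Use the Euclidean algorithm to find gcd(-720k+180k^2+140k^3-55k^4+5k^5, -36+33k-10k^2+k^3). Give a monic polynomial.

Apply the Euclidean algorithm:
  5k^5-55k^4+140k^3+180k^2-720k = (5k^2-5k-75)(k^3-10k^2+33k-36) + (-225k^2+1575k-2700)
  k^3-10k^2+33k-36 = (-(1/225)k+1/75)(-225k^2+1575k-2700) + (0)
Last nonzero remainder: -225k^2+1575k-2700. Dividing through by -225 gives the monic gcd k^2-7k+12.

12-7k+k^2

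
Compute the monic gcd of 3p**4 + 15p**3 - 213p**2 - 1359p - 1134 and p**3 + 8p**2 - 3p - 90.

By polynomial division,
  3p**4 + 15p**3 - 213p**2 - 1359p - 1134 = (3p - 9)(p**3 + 8p**2 - 3p - 90) + (-132p**2 - 1116p - 1944)
  p**3 + 8p**2 - 3p - 90 = (-(1/132)p + 5/1452)(-132p**2 - 1116p - 1944) + (-(1680/121)p - 10080/121)
  -132p**2 - 1116p - 1944 = ((1331/140)p + 3267/140)(-(1680/121)p - 10080/121) + (0)
Last nonzero remainder: -(1680/121)p - 10080/121. Dividing through by -1680/121 gives the monic gcd p + 6.

p + 6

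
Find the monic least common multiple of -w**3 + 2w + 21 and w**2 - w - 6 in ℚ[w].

w**4 + 2w**3 - 2w**2 - 25w - 42

By polynomial division,
  -w**3 + 2w + 21 = (-w - 1)(w**2 - w - 6) + (-5w + 15)
  w**2 - w - 6 = (-(1/5)w - 2/5)(-5w + 15) + (0)
Last nonzero remainder: -5w + 15. Dividing through by -5 gives the monic gcd w - 3.
Then lcm(f, g) = f·g / gcd(f, g); expanding and making the result monic gives the answer.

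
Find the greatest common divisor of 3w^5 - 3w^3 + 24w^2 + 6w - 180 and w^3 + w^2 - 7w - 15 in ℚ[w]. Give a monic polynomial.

w^2 + 4w + 5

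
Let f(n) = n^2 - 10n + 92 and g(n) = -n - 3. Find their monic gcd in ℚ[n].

Apply the Euclidean algorithm:
  n^2 - 10n + 92 = (-n + 13)(-n - 3) + (131)
  -n - 3 = (-(1/131)n - 3/131)(131) + (0)
The last nonzero remainder is the constant 131, so the polynomials are coprime and gcd = 1.

1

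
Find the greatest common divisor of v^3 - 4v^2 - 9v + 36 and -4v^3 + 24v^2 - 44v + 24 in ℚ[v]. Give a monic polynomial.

v - 3

Repeated division with remainder:
  v^3 - 4v^2 - 9v + 36 = (-1/4)(-4v^3 + 24v^2 - 44v + 24) + (2v^2 - 20v + 42)
  -4v^3 + 24v^2 - 44v + 24 = (-2v - 8)(2v^2 - 20v + 42) + (-120v + 360)
  2v^2 - 20v + 42 = (-(1/60)v + 7/60)(-120v + 360) + (0)
Last nonzero remainder: -120v + 360. Dividing through by -120 gives the monic gcd v - 3.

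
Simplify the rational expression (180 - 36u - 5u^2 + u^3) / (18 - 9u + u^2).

(-30 + u + u^2)/(-3 + u)

By polynomial division,
  u^3 - 5u^2 - 36u + 180 = (u + 4)(u^2 - 9u + 18) + (-18u + 108)
  u^2 - 9u + 18 = (-(1/18)u + 1/6)(-18u + 108) + (0)
Last nonzero remainder: -18u + 108. Dividing through by -18 gives the monic gcd u - 6.
Cancel u - 6 from numerator and denominator to get the reduced form.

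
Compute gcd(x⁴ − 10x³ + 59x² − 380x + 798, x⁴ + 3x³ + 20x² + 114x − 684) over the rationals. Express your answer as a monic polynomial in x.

x³ − 3x² + 38x − 114

By polynomial division,
  x⁴ − 10x³ + 59x² − 380x + 798 = (x⁴ + 3x³ + 20x² + 114x − 684) + (−13x³ + 39x² − 494x + 1482)
  x⁴ + 3x³ + 20x² + 114x − 684 = (−(1/13)x − 6/13)(−13x³ + 39x² − 494x + 1482) + (0)
Last nonzero remainder: −13x³ + 39x² − 494x + 1482. Dividing through by −13 gives the monic gcd x³ − 3x² + 38x − 114.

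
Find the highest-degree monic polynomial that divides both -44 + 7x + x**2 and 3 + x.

Apply the Euclidean algorithm:
  x**2 + 7x - 44 = (x + 4)(x + 3) + (-56)
  x + 3 = (-(1/56)x - 3/56)(-56) + (0)
The last nonzero remainder is the constant -56, so the polynomials are coprime and gcd = 1.

1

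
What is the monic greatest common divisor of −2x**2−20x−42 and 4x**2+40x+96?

1

Euclidean algorithm in ℚ[x]:
  −2x**2−20x−42 = (−1/2)(4x**2+40x+96) + (6)
  4x**2+40x+96 = ((2/3)x**2+(20/3)x+16)(6) + (0)
The last nonzero remainder is the constant 6, so the polynomials are coprime and gcd = 1.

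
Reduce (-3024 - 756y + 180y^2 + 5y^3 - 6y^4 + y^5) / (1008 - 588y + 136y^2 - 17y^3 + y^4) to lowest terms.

By polynomial division,
  y^5 - 6y^4 + 5y^3 + 180y^2 - 756y - 3024 = (y + 11)(y^4 - 17y^3 + 136y^2 - 588y + 1008) + (56y^3 - 728y^2 + 4704y - 14112)
  y^4 - 17y^3 + 136y^2 - 588y + 1008 = ((1/56)y - 1/14)(56y^3 - 728y^2 + 4704y - 14112) + (0)
Last nonzero remainder: 56y^3 - 728y^2 + 4704y - 14112. Dividing through by 56 gives the monic gcd y^3 - 13y^2 + 84y - 252.
Cancel y^3 - 13y^2 + 84y - 252 from numerator and denominator to get the reduced form.

(12 + 7y + y^2)/(-4 + y)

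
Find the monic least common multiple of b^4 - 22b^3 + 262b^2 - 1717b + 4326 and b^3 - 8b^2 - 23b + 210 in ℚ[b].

By polynomial division,
  b^4 - 22b^3 + 262b^2 - 1717b + 4326 = (b - 14)(b^3 - 8b^2 - 23b + 210) + (173b^2 - 2249b + 7266)
  b^3 - 8b^2 - 23b + 210 = ((1/173)b + 5/173)(173b^2 - 2249b + 7266) + (0)
Last nonzero remainder: 173b^2 - 2249b + 7266. Dividing through by 173 gives the monic gcd b^2 - 13b + 42.
Then lcm(f, g) = f·g / gcd(f, g); expanding and making the result monic gives the answer.

b^5 - 17b^4 + 152b^3 - 407b^2 - 4259b + 21630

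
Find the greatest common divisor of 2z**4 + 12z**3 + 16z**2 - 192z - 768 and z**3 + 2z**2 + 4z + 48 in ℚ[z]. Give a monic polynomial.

z + 4

By polynomial division,
  2z**4 + 12z**3 + 16z**2 - 192z - 768 = (2z + 8)(z**3 + 2z**2 + 4z + 48) + (-8z**2 - 320z - 1152)
  z**3 + 2z**2 + 4z + 48 = (-(1/8)z + 19/4)(-8z**2 - 320z - 1152) + (1380z + 5520)
  -8z**2 - 320z - 1152 = (-(2/345)z - 24/115)(1380z + 5520) + (0)
Last nonzero remainder: 1380z + 5520. Dividing through by 1380 gives the monic gcd z + 4.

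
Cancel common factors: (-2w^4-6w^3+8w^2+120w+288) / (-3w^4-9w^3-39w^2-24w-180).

(2w^2-2w-24)/(3w^2-3w+15)

By polynomial division,
  -2w^4-6w^3+8w^2+120w+288 = (2/3)(-3w^4-9w^3-39w^2-24w-180) + (34w^2+136w+408)
  -3w^4-9w^3-39w^2-24w-180 = (-(3/34)w^2+(3/34)w-15/34)(34w^2+136w+408) + (0)
Last nonzero remainder: 34w^2+136w+408. Dividing through by 34 gives the monic gcd w^2+4w+12.
Cancel w^2+4w+12 from numerator and denominator to get the reduced form.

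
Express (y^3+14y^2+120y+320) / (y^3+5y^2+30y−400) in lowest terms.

By polynomial division,
  y^3+14y^2+120y+320 = (y^3+5y^2+30y−400) + (9y^2+90y+720)
  y^3+5y^2+30y−400 = ((1/9)y−5/9)(9y^2+90y+720) + (0)
Last nonzero remainder: 9y^2+90y+720. Dividing through by 9 gives the monic gcd y^2+10y+80.
Cancel y^2+10y+80 from numerator and denominator to get the reduced form.

(y+4)/(y−5)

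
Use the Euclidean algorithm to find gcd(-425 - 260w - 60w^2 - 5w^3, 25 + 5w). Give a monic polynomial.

Apply the Euclidean algorithm:
  -5w^3 - 60w^2 - 260w - 425 = (-w^2 - 7w - 17)(5w + 25) + (0)
Last nonzero remainder: 5w + 25. Dividing through by 5 gives the monic gcd w + 5.

5 + w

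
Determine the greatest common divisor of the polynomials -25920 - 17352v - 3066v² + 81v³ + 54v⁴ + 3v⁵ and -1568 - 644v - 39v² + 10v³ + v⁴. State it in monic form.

-32 - 4v + v²

Euclidean algorithm in ℚ[v]:
  3v⁵ + 54v⁴ + 81v³ - 3066v² - 17352v - 25920 = (3v + 24)(v⁴ + 10v³ - 39v² - 644v - 1568) + (-42v³ - 198v² + 2808v + 11712)
  v⁴ + 10v³ - 39v² - 644v - 1568 = (-(1/42)v - 37/294)(-42v³ - 198v² + 2808v + 11712) + ((144/49)v² - (576/49)v - 4608/49)
  -42v³ - 198v² + 2808v + 11712 = (-(343/24)v - 2989/24)((144/49)v² - (576/49)v - 4608/49) + (0)
Last nonzero remainder: (144/49)v² - (576/49)v - 4608/49. Dividing through by 144/49 gives the monic gcd v² - 4v - 32.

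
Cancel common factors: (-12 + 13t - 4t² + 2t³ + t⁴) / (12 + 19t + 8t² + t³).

(-3 + 4t - 2t² + t³)/(3 + 4t + t²)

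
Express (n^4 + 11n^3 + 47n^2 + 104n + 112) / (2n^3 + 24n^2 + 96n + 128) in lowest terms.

By polynomial division,
  n^4 + 11n^3 + 47n^2 + 104n + 112 = ((1/2)n - 1/2)(2n^3 + 24n^2 + 96n + 128) + (11n^2 + 88n + 176)
  2n^3 + 24n^2 + 96n + 128 = ((2/11)n + 8/11)(11n^2 + 88n + 176) + (0)
Last nonzero remainder: 11n^2 + 88n + 176. Dividing through by 11 gives the monic gcd n^2 + 8n + 16.
Cancel n^2 + 8n + 16 from numerator and denominator to get the reduced form.

(n^2 + 3n + 7)/(2n + 8)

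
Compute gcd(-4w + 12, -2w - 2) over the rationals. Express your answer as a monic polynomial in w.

1

Apply the Euclidean algorithm:
  -4w + 12 = (2)(-2w - 2) + (16)
  -2w - 2 = (-(1/8)w - 1/8)(16) + (0)
The last nonzero remainder is the constant 16, so the polynomials are coprime and gcd = 1.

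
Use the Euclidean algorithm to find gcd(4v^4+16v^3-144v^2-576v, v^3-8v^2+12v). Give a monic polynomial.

Euclidean algorithm in ℚ[v]:
  4v^4+16v^3-144v^2-576v = (4v+48)(v^3-8v^2+12v) + (192v^2-1152v)
  v^3-8v^2+12v = ((1/192)v-1/96)(192v^2-1152v) + (0)
Last nonzero remainder: 192v^2-1152v. Dividing through by 192 gives the monic gcd v^2-6v.

v^2-6v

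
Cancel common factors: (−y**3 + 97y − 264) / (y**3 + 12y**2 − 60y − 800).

By polynomial division,
  −y**3 + 97y − 264 = (−1)(y**3 + 12y**2 − 60y − 800) + (12y**2 + 37y − 1064)
  y**3 + 12y**2 − 60y − 800 = ((1/12)y + 107/144)(12y**2 + 37y − 1064) + ((169/144)y − 169/18)
  12y**2 + 37y − 1064 = ((1728/169)y + 19152/169)((169/144)y − 169/18) + (0)
Last nonzero remainder: (169/144)y − 169/18. Dividing through by 169/144 gives the monic gcd y − 8.
Cancel y − 8 from numerator and denominator to get the reduced form.

(−y**2 − 8y + 33)/(y**2 + 20y + 100)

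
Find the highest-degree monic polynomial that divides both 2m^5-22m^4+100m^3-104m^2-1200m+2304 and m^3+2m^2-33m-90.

m^2-3m-18

Euclidean algorithm in ℚ[m]:
  2m^5-22m^4+100m^3-104m^2-1200m+2304 = (2m^2-26m+218)(m^3+2m^2-33m-90) + (-1218m^2+3654m+21924)
  m^3+2m^2-33m-90 = (-(1/1218)m-5/1218)(-1218m^2+3654m+21924) + (0)
Last nonzero remainder: -1218m^2+3654m+21924. Dividing through by -1218 gives the monic gcd m^2-3m-18.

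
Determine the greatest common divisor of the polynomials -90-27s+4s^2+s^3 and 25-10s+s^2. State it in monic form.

By polynomial division,
  s^3+4s^2-27s-90 = (s+14)(s^2-10s+25) + (88s-440)
  s^2-10s+25 = ((1/88)s-5/88)(88s-440) + (0)
Last nonzero remainder: 88s-440. Dividing through by 88 gives the monic gcd s-5.

-5+s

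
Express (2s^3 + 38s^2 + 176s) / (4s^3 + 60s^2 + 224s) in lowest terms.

Euclidean algorithm in ℚ[s]:
  2s^3 + 38s^2 + 176s = (1/2)(4s^3 + 60s^2 + 224s) + (8s^2 + 64s)
  4s^3 + 60s^2 + 224s = ((1/2)s + 7/2)(8s^2 + 64s) + (0)
Last nonzero remainder: 8s^2 + 64s. Dividing through by 8 gives the monic gcd s^2 + 8s.
Cancel s^2 + 8s from numerator and denominator to get the reduced form.

(s + 11)/(2s + 14)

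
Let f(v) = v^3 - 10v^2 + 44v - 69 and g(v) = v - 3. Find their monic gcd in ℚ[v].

Euclidean algorithm in ℚ[v]:
  v^3 - 10v^2 + 44v - 69 = (v^2 - 7v + 23)(v - 3) + (0)
The last nonzero remainder v - 3 is already monic.

v - 3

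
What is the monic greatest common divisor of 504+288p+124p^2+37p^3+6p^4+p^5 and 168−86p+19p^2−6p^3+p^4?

14+p+p^2

Apply the Euclidean algorithm:
  p^5+6p^4+37p^3+124p^2+288p+504 = (p+12)(p^4−6p^3+19p^2−86p+168) + (90p^3−18p^2+1152p−1512)
  p^4−6p^3+19p^2−86p+168 = ((1/90)p−29/450)(90p^3−18p^2+1152p−1512) + ((126/25)p^2+(126/25)p+1764/25)
  90p^3−18p^2+1152p−1512 = ((125/7)p−150/7)((126/25)p^2+(126/25)p+1764/25) + (0)
Last nonzero remainder: (126/25)p^2+(126/25)p+1764/25. Dividing through by 126/25 gives the monic gcd p^2+p+14.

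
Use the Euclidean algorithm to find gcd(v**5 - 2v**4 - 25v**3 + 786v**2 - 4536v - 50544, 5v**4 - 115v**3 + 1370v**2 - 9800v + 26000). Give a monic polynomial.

v**2 - 8v + 104

Euclidean algorithm in ℚ[v]:
  v**5 - 2v**4 - 25v**3 + 786v**2 - 4536v - 50544 = ((1/5)v + 21/5)(5v**4 - 115v**3 + 1370v**2 - 9800v + 26000) + (184v**3 - 3008v**2 + 31424v - 159744)
  5v**4 - 115v**3 + 1370v**2 - 9800v + 26000 = ((5/184)v - 765/4232)(184v**3 - 3008v**2 + 31424v - 159744) + (-(14630/529)v**2 + (117040/529)v - 1521520/529)
  184v**3 - 3008v**2 + 31424v - 159744 = (-(48668/7315)v + 406272/7315)(-(14630/529)v**2 + (117040/529)v - 1521520/529) + (0)
Last nonzero remainder: -(14630/529)v**2 + (117040/529)v - 1521520/529. Dividing through by -14630/529 gives the monic gcd v**2 - 8v + 104.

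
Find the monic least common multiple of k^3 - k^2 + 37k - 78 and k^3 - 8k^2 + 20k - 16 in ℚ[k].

Euclidean algorithm in ℚ[k]:
  k^3 - k^2 + 37k - 78 = (k^3 - 8k^2 + 20k - 16) + (7k^2 + 17k - 62)
  k^3 - 8k^2 + 20k - 16 = ((1/7)k - 73/49)(7k^2 + 17k - 62) + ((2655/49)k - 5310/49)
  7k^2 + 17k - 62 = ((343/2655)k + 1519/2655)((2655/49)k - 5310/49) + (0)
Last nonzero remainder: (2655/49)k - 5310/49. Dividing through by 2655/49 gives the monic gcd k - 2.
Then lcm(f, g) = f·g / gcd(f, g); expanding and making the result monic gives the answer.

k^5 - 7k^4 + 51k^3 - 308k^2 + 764k - 624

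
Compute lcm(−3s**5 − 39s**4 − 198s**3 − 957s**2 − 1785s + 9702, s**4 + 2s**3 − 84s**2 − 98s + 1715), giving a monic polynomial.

s**7 + s**6 − 55s**5 − 18s**4 − 923s**3 + 791s**2 + 59633s − 113190

By polynomial division,
  −3s**5 − 39s**4 − 198s**3 − 957s**2 − 1785s + 9702 = (−3s − 33)(s**4 + 2s**3 − 84s**2 − 98s + 1715) + (−384s**3 − 4023s**2 + 126s + 66297)
  s**4 + 2s**3 − 84s**2 − 98s + 1715 = (−(1/384)s + 1085/49152)(−384s**3 − 4023s**2 + 126s + 66297) + ((84105/16384)s**2 + (588735/8192)s + 4121145/16384)
  −384s**3 − 4023s**2 + 126s + 66297 = (−(2097152/28035)s + 7389184/28035)((84105/16384)s**2 + (588735/8192)s + 4121145/16384) + (0)
Last nonzero remainder: (84105/16384)s**2 + (588735/8192)s + 4121145/16384. Dividing through by 84105/16384 gives the monic gcd s**2 + 14s + 49.
Then lcm(f, g) = f·g / gcd(f, g); expanding and making the result monic gives the answer.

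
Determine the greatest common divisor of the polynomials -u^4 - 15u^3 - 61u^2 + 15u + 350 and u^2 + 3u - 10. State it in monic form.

u^2 + 3u - 10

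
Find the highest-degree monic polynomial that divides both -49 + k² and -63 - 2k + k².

Apply the Euclidean algorithm:
  k² - 49 = (k² - 2k - 63) + (2k + 14)
  k² - 2k - 63 = ((1/2)k - 9/2)(2k + 14) + (0)
Last nonzero remainder: 2k + 14. Dividing through by 2 gives the monic gcd k + 7.

7 + k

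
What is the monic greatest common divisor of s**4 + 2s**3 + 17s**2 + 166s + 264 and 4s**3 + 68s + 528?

s**3 + 17s + 132

Euclidean algorithm in ℚ[s]:
  s**4 + 2s**3 + 17s**2 + 166s + 264 = ((1/4)s + 1/2)(4s**3 + 68s + 528) + (0)
Last nonzero remainder: 4s**3 + 68s + 528. Dividing through by 4 gives the monic gcd s**3 + 17s + 132.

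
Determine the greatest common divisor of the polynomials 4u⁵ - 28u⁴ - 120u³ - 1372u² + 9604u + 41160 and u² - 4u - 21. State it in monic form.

u² - 4u - 21

By polynomial division,
  4u⁵ - 28u⁴ - 120u³ - 1372u² + 9604u + 41160 = (4u³ - 12u² - 84u - 1960)(u² - 4u - 21) + (0)
The last nonzero remainder u² - 4u - 21 is already monic.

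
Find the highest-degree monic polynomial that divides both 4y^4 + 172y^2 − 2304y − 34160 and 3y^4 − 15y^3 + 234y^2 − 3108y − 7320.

Apply the Euclidean algorithm:
  4y^4 + 172y^2 − 2304y − 34160 = (4/3)(3y^4 − 15y^3 + 234y^2 − 3108y − 7320) + (20y^3 − 140y^2 + 1840y − 24400)
  3y^4 − 15y^3 + 234y^2 − 3108y − 7320 = ((3/20)y + 3/10)(20y^3 − 140y^2 + 1840y − 24400) + (0)
Last nonzero remainder: 20y^3 − 140y^2 + 1840y − 24400. Dividing through by 20 gives the monic gcd y^3 − 7y^2 + 92y − 1220.

y^3 − 7y^2 + 92y − 1220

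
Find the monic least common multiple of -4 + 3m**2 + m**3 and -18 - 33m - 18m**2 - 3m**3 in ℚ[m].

-12 - 16m + 5m**2 + 15m**3 + 7m**4 + m**5

Euclidean algorithm in ℚ[m]:
  m**3 + 3m**2 - 4 = (-1/3)(-3m**3 - 18m**2 - 33m - 18) + (-3m**2 - 11m - 10)
  -3m**3 - 18m**2 - 33m - 18 = (m + 7/3)(-3m**2 - 11m - 10) + ((8/3)m + 16/3)
  -3m**2 - 11m - 10 = (-(9/8)m - 15/8)((8/3)m + 16/3) + (0)
Last nonzero remainder: (8/3)m + 16/3. Dividing through by 8/3 gives the monic gcd m + 2.
Then lcm(f, g) = f·g / gcd(f, g); expanding and making the result monic gives the answer.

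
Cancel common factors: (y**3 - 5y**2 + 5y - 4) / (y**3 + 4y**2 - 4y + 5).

Apply the Euclidean algorithm:
  y**3 - 5y**2 + 5y - 4 = (y**3 + 4y**2 - 4y + 5) + (-9y**2 + 9y - 9)
  y**3 + 4y**2 - 4y + 5 = (-(1/9)y - 5/9)(-9y**2 + 9y - 9) + (0)
Last nonzero remainder: -9y**2 + 9y - 9. Dividing through by -9 gives the monic gcd y**2 - y + 1.
Cancel y**2 - y + 1 from numerator and denominator to get the reduced form.

(y - 4)/(y + 5)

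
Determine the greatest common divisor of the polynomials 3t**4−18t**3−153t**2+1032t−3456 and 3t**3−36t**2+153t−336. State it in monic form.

t**2−5t+16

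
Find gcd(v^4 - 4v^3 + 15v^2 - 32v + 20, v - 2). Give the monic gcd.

v - 2

Apply the Euclidean algorithm:
  v^4 - 4v^3 + 15v^2 - 32v + 20 = (v^3 - 2v^2 + 11v - 10)(v - 2) + (0)
The last nonzero remainder v - 2 is already monic.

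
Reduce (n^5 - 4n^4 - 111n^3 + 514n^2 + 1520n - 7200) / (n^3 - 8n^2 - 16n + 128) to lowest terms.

(n^3 - 4n^2 - 95n + 450)/(n - 8)

By polynomial division,
  n^5 - 4n^4 - 111n^3 + 514n^2 + 1520n - 7200 = (n^2 + 4n - 63)(n^3 - 8n^2 - 16n + 128) + (-54n^2 + 864)
  n^3 - 8n^2 - 16n + 128 = (-(1/54)n + 4/27)(-54n^2 + 864) + (0)
Last nonzero remainder: -54n^2 + 864. Dividing through by -54 gives the monic gcd n^2 - 16.
Cancel n^2 - 16 from numerator and denominator to get the reduced form.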